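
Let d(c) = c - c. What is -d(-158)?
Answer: 0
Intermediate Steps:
d(c) = 0
-d(-158) = -1*0 = 0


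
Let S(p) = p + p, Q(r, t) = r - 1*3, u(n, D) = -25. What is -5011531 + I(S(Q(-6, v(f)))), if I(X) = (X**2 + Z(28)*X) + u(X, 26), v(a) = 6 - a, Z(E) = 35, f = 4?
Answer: -5011862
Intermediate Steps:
Q(r, t) = -3 + r (Q(r, t) = r - 3 = -3 + r)
S(p) = 2*p
I(X) = -25 + X**2 + 35*X (I(X) = (X**2 + 35*X) - 25 = -25 + X**2 + 35*X)
-5011531 + I(S(Q(-6, v(f)))) = -5011531 + (-25 + (2*(-3 - 6))**2 + 35*(2*(-3 - 6))) = -5011531 + (-25 + (2*(-9))**2 + 35*(2*(-9))) = -5011531 + (-25 + (-18)**2 + 35*(-18)) = -5011531 + (-25 + 324 - 630) = -5011531 - 331 = -5011862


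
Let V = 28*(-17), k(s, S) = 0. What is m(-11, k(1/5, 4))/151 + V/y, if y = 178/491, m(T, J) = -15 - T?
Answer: -17645914/13439 ≈ -1313.0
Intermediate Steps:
V = -476
y = 178/491 (y = 178*(1/491) = 178/491 ≈ 0.36253)
m(-11, k(1/5, 4))/151 + V/y = (-15 - 1*(-11))/151 - 476/178/491 = (-15 + 11)*(1/151) - 476*491/178 = -4*1/151 - 116858/89 = -4/151 - 116858/89 = -17645914/13439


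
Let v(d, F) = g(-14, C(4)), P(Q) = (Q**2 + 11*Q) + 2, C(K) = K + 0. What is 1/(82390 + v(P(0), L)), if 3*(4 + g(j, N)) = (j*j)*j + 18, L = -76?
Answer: 3/244432 ≈ 1.2273e-5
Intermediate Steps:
C(K) = K
P(Q) = 2 + Q**2 + 11*Q
g(j, N) = 2 + j**3/3 (g(j, N) = -4 + ((j*j)*j + 18)/3 = -4 + (j**2*j + 18)/3 = -4 + (j**3 + 18)/3 = -4 + (18 + j**3)/3 = -4 + (6 + j**3/3) = 2 + j**3/3)
v(d, F) = -2738/3 (v(d, F) = 2 + (1/3)*(-14)**3 = 2 + (1/3)*(-2744) = 2 - 2744/3 = -2738/3)
1/(82390 + v(P(0), L)) = 1/(82390 - 2738/3) = 1/(244432/3) = 3/244432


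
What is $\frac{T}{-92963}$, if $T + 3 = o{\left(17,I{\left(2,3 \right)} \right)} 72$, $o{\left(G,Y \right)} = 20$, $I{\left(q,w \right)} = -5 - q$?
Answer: $- \frac{1437}{92963} \approx -0.015458$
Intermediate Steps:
$T = 1437$ ($T = -3 + 20 \cdot 72 = -3 + 1440 = 1437$)
$\frac{T}{-92963} = \frac{1437}{-92963} = 1437 \left(- \frac{1}{92963}\right) = - \frac{1437}{92963}$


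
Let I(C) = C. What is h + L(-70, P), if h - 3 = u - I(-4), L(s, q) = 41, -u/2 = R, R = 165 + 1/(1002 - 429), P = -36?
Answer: -161588/573 ≈ -282.00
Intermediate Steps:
R = 94546/573 (R = 165 + 1/573 = 94546/573 ≈ 165.00)
u = -189092/573 (u = -2*94546/573 = -189092/573 ≈ -330.00)
h = -185081/573 (h = 3 + (-189092/573 - 1*(-4)) = 3 + (-189092/573 + 4) = 3 - 186800/573 = -185081/573 ≈ -323.00)
h + L(-70, P) = -185081/573 + 41 = -161588/573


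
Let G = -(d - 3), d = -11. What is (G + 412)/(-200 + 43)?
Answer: -426/157 ≈ -2.7134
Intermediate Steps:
G = 14 (G = -(-11 - 3) = -1*(-14) = 14)
(G + 412)/(-200 + 43) = (14 + 412)/(-200 + 43) = 426/(-157) = 426*(-1/157) = -426/157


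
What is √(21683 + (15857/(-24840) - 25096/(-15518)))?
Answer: √22374387795382890270/32122260 ≈ 147.25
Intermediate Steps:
√(21683 + (15857/(-24840) - 25096/(-15518))) = √(21683 + (15857*(-1/24840) - 25096*(-1/15518))) = √(21683 + (-15857/24840 + 12548/7759)) = √(21683 + 188657857/192733560) = √(4179230439337/192733560) = √22374387795382890270/32122260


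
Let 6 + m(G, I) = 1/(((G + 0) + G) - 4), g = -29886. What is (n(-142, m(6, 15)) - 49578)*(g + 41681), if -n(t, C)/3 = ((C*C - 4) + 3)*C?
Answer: -295836186345/512 ≈ -5.7781e+8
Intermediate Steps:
m(G, I) = -6 + 1/(-4 + 2*G) (m(G, I) = -6 + 1/(((G + 0) + G) - 4) = -6 + 1/((G + G) - 4) = -6 + 1/(2*G - 4) = -6 + 1/(-4 + 2*G))
n(t, C) = -3*C*(-1 + C²) (n(t, C) = -3*((C*C - 4) + 3)*C = -3*((C² - 4) + 3)*C = -3*((-4 + C²) + 3)*C = -3*(-1 + C²)*C = -3*C*(-1 + C²))
(n(-142, m(6, 15)) - 49578)*(g + 41681) = (3*((25 - 12*6)/(2*(-2 + 6)))*(1 - ((25 - 12*6)/(2*(-2 + 6)))²) - 49578)*(-29886 + 41681) = (3*((½)*(25 - 72)/4)*(1 - ((½)*(25 - 72)/4)²) - 49578)*11795 = (3*((½)*(¼)*(-47))*(1 - ((½)*(¼)*(-47))²) - 49578)*11795 = (3*(-47/8)*(1 - (-47/8)²) - 49578)*11795 = (3*(-47/8)*(1 - 1*2209/64) - 49578)*11795 = (3*(-47/8)*(1 - 2209/64) - 49578)*11795 = (3*(-47/8)*(-2145/64) - 49578)*11795 = (302445/512 - 49578)*11795 = -25081491/512*11795 = -295836186345/512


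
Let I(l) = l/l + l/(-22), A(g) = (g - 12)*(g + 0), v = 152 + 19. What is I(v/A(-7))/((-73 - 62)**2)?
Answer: 29/561330 ≈ 5.1663e-5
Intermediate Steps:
v = 171
A(g) = g*(-12 + g) (A(g) = (-12 + g)*g = g*(-12 + g))
I(l) = 1 - l/22 (I(l) = 1 + l*(-1/22) = 1 - l/22)
I(v/A(-7))/((-73 - 62)**2) = (1 - 171/(22*((-7*(-12 - 7)))))/((-73 - 62)**2) = (1 - 171/(22*((-7*(-19)))))/((-135)**2) = (1 - 171/(22*133))/18225 = (1 - 171/(22*133))*(1/18225) = (1 - 1/22*9/7)*(1/18225) = (1 - 9/154)*(1/18225) = (145/154)*(1/18225) = 29/561330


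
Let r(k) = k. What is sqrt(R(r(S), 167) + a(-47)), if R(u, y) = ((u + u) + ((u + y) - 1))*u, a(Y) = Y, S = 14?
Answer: sqrt(2865) ≈ 53.526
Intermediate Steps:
R(u, y) = u*(-1 + y + 3*u) (R(u, y) = (2*u + (-1 + u + y))*u = (-1 + y + 3*u)*u = u*(-1 + y + 3*u))
sqrt(R(r(S), 167) + a(-47)) = sqrt(14*(-1 + 167 + 3*14) - 47) = sqrt(14*(-1 + 167 + 42) - 47) = sqrt(14*208 - 47) = sqrt(2912 - 47) = sqrt(2865)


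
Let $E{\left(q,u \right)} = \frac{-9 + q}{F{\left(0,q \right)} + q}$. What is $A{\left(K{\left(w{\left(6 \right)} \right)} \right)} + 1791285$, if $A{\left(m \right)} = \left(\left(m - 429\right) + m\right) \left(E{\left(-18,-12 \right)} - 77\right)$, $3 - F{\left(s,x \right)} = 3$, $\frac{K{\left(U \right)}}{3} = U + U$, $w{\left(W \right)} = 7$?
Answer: $\frac{3634665}{2} \approx 1.8173 \cdot 10^{6}$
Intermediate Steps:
$K{\left(U \right)} = 6 U$ ($K{\left(U \right)} = 3 \left(U + U\right) = 3 \cdot 2 U = 6 U$)
$F{\left(s,x \right)} = 0$ ($F{\left(s,x \right)} = 3 - 3 = 0$)
$E{\left(q,u \right)} = \frac{-9 + q}{q}$ ($E{\left(q,u \right)} = \frac{-9 + q}{0 + q} = \frac{-9 + q}{q}$)
$A{\left(m \right)} = \frac{64779}{2} - 151 m$ ($A{\left(m \right)} = \left(\left(m - 429\right) + m\right) \left(\frac{-9 - 18}{-18} - 77\right) = \left(\left(-429 + m\right) + m\right) \left(\left(- \frac{1}{18}\right) \left(-27\right) - 77\right) = \left(-429 + 2 m\right) \left(\frac{3}{2} - 77\right) = \left(-429 + 2 m\right) \left(- \frac{151}{2}\right) = \frac{64779}{2} - 151 m$)
$A{\left(K{\left(w{\left(6 \right)} \right)} \right)} + 1791285 = \left(\frac{64779}{2} - 151 \cdot 6 \cdot 7\right) + 1791285 = \left(\frac{64779}{2} - 6342\right) + 1791285 = \frac{52095}{2} + 1791285 = \frac{3634665}{2}$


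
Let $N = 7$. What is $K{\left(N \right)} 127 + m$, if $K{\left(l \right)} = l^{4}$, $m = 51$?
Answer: $304978$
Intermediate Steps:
$K{\left(N \right)} 127 + m = 7^{4} \cdot 127 + 51 = 2401 \cdot 127 + 51 = 304927 + 51 = 304978$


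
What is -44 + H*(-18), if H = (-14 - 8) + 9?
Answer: 190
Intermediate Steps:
H = -13 (H = -22 + 9 = -13)
-44 + H*(-18) = -44 - 13*(-18) = -44 + 234 = 190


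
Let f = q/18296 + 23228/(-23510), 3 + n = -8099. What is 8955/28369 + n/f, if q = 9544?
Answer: 561746363995945/32334220237 ≈ 17373.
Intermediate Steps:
n = -8102 (n = -3 - 8099 = -8102)
f = -12537503/26883685 (f = 9544/18296 + 23228/(-23510) = 9544*(1/18296) + 23228*(-1/23510) = 1193/2287 - 11614/11755 = -12537503/26883685 ≈ -0.46636)
8955/28369 + n/f = 8955/28369 - 8102/(-12537503/26883685) = 8955*(1/28369) - 8102*(-26883685/12537503) = 8955/28369 + 217811615870/12537503 = 561746363995945/32334220237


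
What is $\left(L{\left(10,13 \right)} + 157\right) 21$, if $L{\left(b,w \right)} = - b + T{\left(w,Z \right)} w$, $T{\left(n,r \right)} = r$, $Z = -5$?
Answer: $1722$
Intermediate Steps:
$L{\left(b,w \right)} = - b - 5 w$
$\left(L{\left(10,13 \right)} + 157\right) 21 = \left(\left(\left(-1\right) 10 - 65\right) + 157\right) 21 = \left(\left(-10 - 65\right) + 157\right) 21 = \left(-75 + 157\right) 21 = 82 \cdot 21 = 1722$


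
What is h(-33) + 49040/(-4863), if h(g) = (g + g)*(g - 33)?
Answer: 21134188/4863 ≈ 4345.9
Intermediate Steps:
h(g) = 2*g*(-33 + g) (h(g) = (2*g)*(-33 + g) = 2*g*(-33 + g))
h(-33) + 49040/(-4863) = 2*(-33)*(-33 - 33) + 49040/(-4863) = 2*(-33)*(-66) + 49040*(-1/4863) = 4356 - 49040/4863 = 21134188/4863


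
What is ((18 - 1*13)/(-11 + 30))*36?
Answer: 180/19 ≈ 9.4737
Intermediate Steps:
((18 - 1*13)/(-11 + 30))*36 = ((18 - 13)/19)*36 = ((1/19)*5)*36 = (5/19)*36 = 180/19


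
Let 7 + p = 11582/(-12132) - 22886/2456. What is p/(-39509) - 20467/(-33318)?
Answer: 167439329965165/272378756843316 ≈ 0.61473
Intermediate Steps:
p = -64333961/3724524 (p = -7 + (11582/(-12132) - 22886/2456) = -7 + (11582*(-1/12132) - 22886*1/2456) = -7 + (-5791/6066 - 11443/1228) = -7 - 38262293/3724524 = -64333961/3724524 ≈ -17.273)
p/(-39509) - 20467/(-33318) = -64333961/3724524/(-39509) - 20467/(-33318) = -64333961/3724524*(-1/39509) - 20467*(-1/33318) = 64333961/147152218716 + 20467/33318 = 167439329965165/272378756843316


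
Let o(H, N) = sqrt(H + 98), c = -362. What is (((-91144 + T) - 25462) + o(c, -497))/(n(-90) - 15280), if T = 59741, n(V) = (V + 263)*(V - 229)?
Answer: 18955/23489 - 2*I*sqrt(66)/70467 ≈ 0.80697 - 0.00023058*I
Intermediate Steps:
o(H, N) = sqrt(98 + H)
n(V) = (-229 + V)*(263 + V) (n(V) = (263 + V)*(-229 + V) = (-229 + V)*(263 + V))
(((-91144 + T) - 25462) + o(c, -497))/(n(-90) - 15280) = (((-91144 + 59741) - 25462) + sqrt(98 - 362))/((-60227 + (-90)**2 + 34*(-90)) - 15280) = ((-31403 - 25462) + sqrt(-264))/((-60227 + 8100 - 3060) - 15280) = (-56865 + 2*I*sqrt(66))/(-55187 - 15280) = (-56865 + 2*I*sqrt(66))/(-70467) = (-56865 + 2*I*sqrt(66))*(-1/70467) = 18955/23489 - 2*I*sqrt(66)/70467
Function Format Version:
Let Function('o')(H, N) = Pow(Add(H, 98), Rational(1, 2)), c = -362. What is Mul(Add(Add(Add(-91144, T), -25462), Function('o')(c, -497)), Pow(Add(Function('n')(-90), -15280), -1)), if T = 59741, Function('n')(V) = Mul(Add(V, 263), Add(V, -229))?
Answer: Add(Rational(18955, 23489), Mul(Rational(-2, 70467), I, Pow(66, Rational(1, 2)))) ≈ Add(0.80697, Mul(-0.00023058, I))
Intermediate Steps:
Function('o')(H, N) = Pow(Add(98, H), Rational(1, 2))
Function('n')(V) = Mul(Add(-229, V), Add(263, V)) (Function('n')(V) = Mul(Add(263, V), Add(-229, V)) = Mul(Add(-229, V), Add(263, V)))
Mul(Add(Add(Add(-91144, T), -25462), Function('o')(c, -497)), Pow(Add(Function('n')(-90), -15280), -1)) = Mul(Add(Add(Add(-91144, 59741), -25462), Pow(Add(98, -362), Rational(1, 2))), Pow(Add(Add(-60227, Pow(-90, 2), Mul(34, -90)), -15280), -1)) = Mul(Add(Add(-31403, -25462), Pow(-264, Rational(1, 2))), Pow(Add(Add(-60227, 8100, -3060), -15280), -1)) = Mul(Add(-56865, Mul(2, I, Pow(66, Rational(1, 2)))), Pow(Add(-55187, -15280), -1)) = Mul(Add(-56865, Mul(2, I, Pow(66, Rational(1, 2)))), Pow(-70467, -1)) = Mul(Add(-56865, Mul(2, I, Pow(66, Rational(1, 2)))), Rational(-1, 70467)) = Add(Rational(18955, 23489), Mul(Rational(-2, 70467), I, Pow(66, Rational(1, 2))))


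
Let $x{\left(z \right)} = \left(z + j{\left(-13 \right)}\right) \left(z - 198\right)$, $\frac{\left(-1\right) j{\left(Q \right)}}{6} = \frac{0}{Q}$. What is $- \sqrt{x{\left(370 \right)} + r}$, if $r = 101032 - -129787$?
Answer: $- \sqrt{294459} \approx -542.64$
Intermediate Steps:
$j{\left(Q \right)} = 0$ ($j{\left(Q \right)} = - 6 \frac{0}{Q} = \left(-6\right) 0 = 0$)
$r = 230819$ ($r = 101032 + 129787 = 230819$)
$x{\left(z \right)} = z \left(-198 + z\right)$ ($x{\left(z \right)} = \left(z + 0\right) \left(z - 198\right) = z \left(-198 + z\right)$)
$- \sqrt{x{\left(370 \right)} + r} = - \sqrt{370 \left(-198 + 370\right) + 230819} = - \sqrt{370 \cdot 172 + 230819} = - \sqrt{63640 + 230819} = - \sqrt{294459}$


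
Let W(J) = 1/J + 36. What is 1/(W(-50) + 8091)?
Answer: 50/406349 ≈ 0.00012305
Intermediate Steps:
W(J) = 36 + 1/J
1/(W(-50) + 8091) = 1/((36 + 1/(-50)) + 8091) = 1/((36 - 1/50) + 8091) = 1/(1799/50 + 8091) = 1/(406349/50) = 50/406349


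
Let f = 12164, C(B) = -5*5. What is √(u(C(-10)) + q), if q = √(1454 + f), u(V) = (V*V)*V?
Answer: √(-15625 + √13618) ≈ 124.53*I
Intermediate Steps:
C(B) = -25
u(V) = V³ (u(V) = V²*V = V³)
q = √13618 (q = √(1454 + 12164) = √13618 ≈ 116.70)
√(u(C(-10)) + q) = √((-25)³ + √13618) = √(-15625 + √13618)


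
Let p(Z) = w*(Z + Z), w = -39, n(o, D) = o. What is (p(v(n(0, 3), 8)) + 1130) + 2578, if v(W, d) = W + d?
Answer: 3084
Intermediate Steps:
p(Z) = -78*Z (p(Z) = -39*(Z + Z) = -78*Z)
(p(v(n(0, 3), 8)) + 1130) + 2578 = (-78*(0 + 8) + 1130) + 2578 = (-78*8 + 1130) + 2578 = (-624 + 1130) + 2578 = 506 + 2578 = 3084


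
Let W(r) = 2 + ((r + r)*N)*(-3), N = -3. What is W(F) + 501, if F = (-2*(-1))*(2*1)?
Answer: 575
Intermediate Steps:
F = 4 (F = 2*2 = 4)
W(r) = 2 + 18*r (W(r) = 2 + ((r + r)*(-3))*(-3) = 2 + ((2*r)*(-3))*(-3) = 2 - 6*r*(-3) = 2 + 18*r)
W(F) + 501 = (2 + 18*4) + 501 = (2 + 72) + 501 = 74 + 501 = 575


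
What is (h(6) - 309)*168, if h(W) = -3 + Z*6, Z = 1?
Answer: -51408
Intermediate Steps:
h(W) = 3 (h(W) = -3 + 1*6 = -3 + 6 = 3)
(h(6) - 309)*168 = (3 - 309)*168 = -306*168 = -51408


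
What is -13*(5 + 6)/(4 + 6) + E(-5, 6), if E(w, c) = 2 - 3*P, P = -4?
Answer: -3/10 ≈ -0.30000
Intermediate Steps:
E(w, c) = 14 (E(w, c) = 2 - 3*(-4) = 2 + 12 = 14)
-13*(5 + 6)/(4 + 6) + E(-5, 6) = -13*(5 + 6)/(4 + 6) + 14 = -143/10 + 14 = -3/10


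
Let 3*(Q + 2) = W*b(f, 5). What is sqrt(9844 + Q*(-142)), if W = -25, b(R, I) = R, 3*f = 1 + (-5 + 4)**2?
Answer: 22*sqrt(203)/3 ≈ 104.48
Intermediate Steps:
f = 2/3 (f = (1 + (-5 + 4)**2)/3 = (1 + (-1)**2)/3 = (1 + 1)/3 = (1/3)*2 = 2/3 ≈ 0.66667)
Q = -68/9 (Q = -2 + (-25*2/3)/3 = -2 + (1/3)*(-50/3) = -2 - 50/9 = -68/9 ≈ -7.5556)
sqrt(9844 + Q*(-142)) = sqrt(9844 - 68/9*(-142)) = sqrt(9844 + 9656/9) = sqrt(98252/9) = 22*sqrt(203)/3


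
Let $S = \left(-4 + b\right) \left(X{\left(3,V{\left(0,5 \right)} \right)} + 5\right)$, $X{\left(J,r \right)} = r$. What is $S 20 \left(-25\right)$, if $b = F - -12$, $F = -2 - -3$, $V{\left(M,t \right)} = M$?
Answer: $-22500$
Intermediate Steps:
$F = 1$ ($F = -2 + 3 = 1$)
$b = 13$ ($b = 1 - -12 = 1 + 12 = 13$)
$S = 45$ ($S = \left(-4 + 13\right) \left(0 + 5\right) = 9 \cdot 5 = 45$)
$S 20 \left(-25\right) = 45 \cdot 20 \left(-25\right) = 900 \left(-25\right) = -22500$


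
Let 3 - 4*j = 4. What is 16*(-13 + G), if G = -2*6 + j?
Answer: -404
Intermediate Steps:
j = -1/4 (j = 3/4 - 1/4*4 = 3/4 - 1 = -1/4 ≈ -0.25000)
G = -49/4 (G = -2*6 - 1/4 = -12 - 1/4 = -49/4 ≈ -12.250)
16*(-13 + G) = 16*(-13 - 49/4) = 16*(-101/4) = -404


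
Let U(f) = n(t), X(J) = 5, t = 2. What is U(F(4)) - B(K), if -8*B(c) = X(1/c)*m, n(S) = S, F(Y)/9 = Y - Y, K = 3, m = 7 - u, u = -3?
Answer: 33/4 ≈ 8.2500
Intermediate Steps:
m = 10 (m = 7 - 1*(-3) = 7 + 3 = 10)
F(Y) = 0 (F(Y) = 9*(Y - Y) = 9*0 = 0)
U(f) = 2
B(c) = -25/4 (B(c) = -5*10/8 = -1/8*50 = -25/4)
U(F(4)) - B(K) = 2 - 1*(-25/4) = 2 + 25/4 = 33/4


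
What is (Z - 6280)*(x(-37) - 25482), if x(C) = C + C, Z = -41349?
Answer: 1217206724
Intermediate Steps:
x(C) = 2*C
(Z - 6280)*(x(-37) - 25482) = (-41349 - 6280)*(2*(-37) - 25482) = -47629*(-74 - 25482) = -47629*(-25556) = 1217206724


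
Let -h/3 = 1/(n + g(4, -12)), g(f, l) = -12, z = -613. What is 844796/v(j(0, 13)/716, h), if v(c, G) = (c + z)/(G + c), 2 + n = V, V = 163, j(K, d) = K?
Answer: 2534388/91337 ≈ 27.748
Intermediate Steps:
n = 161 (n = -2 + 163 = 161)
h = -3/149 (h = -3/(161 - 12) = -3/149 ≈ -0.020134)
v(c, G) = (-613 + c)/(G + c) (v(c, G) = (c - 613)/(G + c) = (-613 + c)/(G + c))
844796/v(j(0, 13)/716, h) = 844796/(((-613 + 0/716)/(-3/149 + 0/716))) = 844796/(((-613 + 0*(1/716))/(-3/149 + 0*(1/716)))) = 844796/(((-613 + 0)/(-3/149 + 0))) = 844796/((-613/(-3/149))) = 844796/((-149/3*(-613))) = 844796/(91337/3) = 844796*(3/91337) = 2534388/91337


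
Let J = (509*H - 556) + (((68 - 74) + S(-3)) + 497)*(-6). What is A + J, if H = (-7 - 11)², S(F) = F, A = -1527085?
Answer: -1365653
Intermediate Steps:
H = 324 (H = (-18)² = 324)
J = 161432 (J = (509*324 - 556) + (((68 - 74) - 3) + 497)*(-6) = (164916 - 556) + ((-6 - 3) + 497)*(-6) = 164360 + (-9 + 497)*(-6) = 164360 + 488*(-6) = 164360 - 2928 = 161432)
A + J = -1527085 + 161432 = -1365653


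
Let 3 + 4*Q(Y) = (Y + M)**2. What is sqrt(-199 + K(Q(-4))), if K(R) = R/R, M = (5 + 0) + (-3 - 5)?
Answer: 3*I*sqrt(22) ≈ 14.071*I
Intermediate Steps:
M = -3 (M = 5 - 8 = -3)
Q(Y) = -3/4 + (-3 + Y)**2/4 (Q(Y) = -3/4 + (Y - 3)**2/4 = -3/4 + (-3 + Y)**2/4)
K(R) = 1
sqrt(-199 + K(Q(-4))) = sqrt(-199 + 1) = sqrt(-198) = 3*I*sqrt(22)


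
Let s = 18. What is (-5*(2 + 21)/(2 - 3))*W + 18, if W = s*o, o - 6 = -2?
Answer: 8298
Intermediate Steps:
o = 4 (o = 6 - 2 = 4)
W = 72 (W = 18*4 = 72)
(-5*(2 + 21)/(2 - 3))*W + 18 = -5*(2 + 21)/(2 - 3)*72 + 18 = -115/(-1)*72 + 18 = -115*(-1)*72 + 18 = -5*(-23)*72 + 18 = 115*72 + 18 = 8280 + 18 = 8298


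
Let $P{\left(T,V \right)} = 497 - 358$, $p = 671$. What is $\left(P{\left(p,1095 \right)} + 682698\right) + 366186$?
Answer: $1049023$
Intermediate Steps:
$P{\left(T,V \right)} = 139$ ($P{\left(T,V \right)} = 497 - 358 = 139$)
$\left(P{\left(p,1095 \right)} + 682698\right) + 366186 = \left(139 + 682698\right) + 366186 = 682837 + 366186 = 1049023$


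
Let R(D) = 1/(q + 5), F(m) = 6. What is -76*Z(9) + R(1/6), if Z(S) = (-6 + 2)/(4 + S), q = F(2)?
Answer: 3357/143 ≈ 23.476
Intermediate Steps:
q = 6
Z(S) = -4/(4 + S)
R(D) = 1/11 (R(D) = 1/(6 + 5) = 1/11)
-76*Z(9) + R(1/6) = -(-304)/(4 + 9) + 1/11 = -(-304)/13 + 1/11 = -76*(-4/13) + 1/11 = 304/13 + 1/11 = 3357/143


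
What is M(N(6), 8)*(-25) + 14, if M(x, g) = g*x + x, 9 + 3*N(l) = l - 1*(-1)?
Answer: 164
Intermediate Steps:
N(l) = -8/3 + l/3 (N(l) = -3 + (l - 1*(-1))/3 = -3 + (l + 1)/3 = -3 + (1 + l)/3 = -3 + (⅓ + l/3) = -8/3 + l/3)
M(x, g) = x + g*x
M(N(6), 8)*(-25) + 14 = ((-8/3 + (⅓)*6)*(1 + 8))*(-25) + 14 = ((-8/3 + 2)*9)*(-25) + 14 = -⅔*9*(-25) + 14 = -6*(-25) + 14 = 150 + 14 = 164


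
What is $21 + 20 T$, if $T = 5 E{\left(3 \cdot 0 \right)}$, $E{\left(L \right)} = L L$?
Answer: $21$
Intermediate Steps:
$E{\left(L \right)} = L^{2}$
$T = 0$ ($T = 5 \left(3 \cdot 0\right)^{2} = 5 \cdot 0^{2} = 5 \cdot 0 = 0$)
$21 + 20 T = 21 + 20 \cdot 0 = 21 + 0 = 21$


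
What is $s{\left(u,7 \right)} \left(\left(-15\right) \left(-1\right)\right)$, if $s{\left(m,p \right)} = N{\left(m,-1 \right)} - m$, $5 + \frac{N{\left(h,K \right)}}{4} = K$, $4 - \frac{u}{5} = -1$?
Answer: $-735$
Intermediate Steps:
$u = 25$ ($u = 20 - -5 = 20 + 5 = 25$)
$N{\left(h,K \right)} = -20 + 4 K$
$s{\left(m,p \right)} = -24 - m$ ($s{\left(m,p \right)} = \left(-20 + 4 \left(-1\right)\right) - m = \left(-20 - 4\right) - m = -24 - m$)
$s{\left(u,7 \right)} \left(\left(-15\right) \left(-1\right)\right) = \left(-24 - 25\right) \left(\left(-15\right) \left(-1\right)\right) = \left(-24 - 25\right) 15 = \left(-49\right) 15 = -735$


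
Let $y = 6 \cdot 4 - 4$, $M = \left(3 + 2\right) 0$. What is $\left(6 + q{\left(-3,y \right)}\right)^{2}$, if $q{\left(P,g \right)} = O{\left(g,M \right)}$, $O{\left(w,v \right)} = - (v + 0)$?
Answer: $36$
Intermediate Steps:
$M = 0$ ($M = 5 \cdot 0 = 0$)
$O{\left(w,v \right)} = - v$
$y = 20$ ($y = 24 - 4 = 20$)
$q{\left(P,g \right)} = 0$ ($q{\left(P,g \right)} = \left(-1\right) 0 = 0$)
$\left(6 + q{\left(-3,y \right)}\right)^{2} = \left(6 + 0\right)^{2} = 6^{2} = 36$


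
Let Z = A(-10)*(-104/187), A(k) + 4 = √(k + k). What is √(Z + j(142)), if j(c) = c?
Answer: √(5043390 - 38896*I*√5)/187 ≈ 12.01 - 0.10355*I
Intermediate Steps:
A(k) = -4 + √2*√k (A(k) = -4 + √(k + k) = -4 + √(2*k) = -4 + √2*√k)
Z = 416/187 - 208*I*√5/187 (Z = (-4 + √2*√(-10))*(-104/187) = (-4 + √2*(I*√10))*(-104*1/187) = (-4 + 2*I*√5)*(-104/187) = 416/187 - 208*I*√5/187 ≈ 2.2246 - 2.4872*I)
√(Z + j(142)) = √((416/187 - 208*I*√5/187) + 142) = √(26970/187 - 208*I*√5/187)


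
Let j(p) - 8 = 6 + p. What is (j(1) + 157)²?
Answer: 29584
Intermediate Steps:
j(p) = 14 + p (j(p) = 8 + (6 + p) = 14 + p)
(j(1) + 157)² = ((14 + 1) + 157)² = (15 + 157)² = 172² = 29584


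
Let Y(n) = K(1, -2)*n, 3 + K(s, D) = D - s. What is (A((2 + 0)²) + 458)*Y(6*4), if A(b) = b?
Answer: -66528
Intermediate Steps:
K(s, D) = -3 + D - s (K(s, D) = -3 + (D - s) = -3 + D - s)
Y(n) = -6*n (Y(n) = (-3 - 2 - 1*1)*n = (-3 - 2 - 1)*n = -6*n)
(A((2 + 0)²) + 458)*Y(6*4) = ((2 + 0)² + 458)*(-36*4) = (2² + 458)*(-6*24) = (4 + 458)*(-144) = 462*(-144) = -66528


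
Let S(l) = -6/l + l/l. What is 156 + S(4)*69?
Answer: 243/2 ≈ 121.50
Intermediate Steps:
S(l) = 1 - 6/l (S(l) = -6/l + 1 = 1 - 6/l)
156 + S(4)*69 = 156 + ((-6 + 4)/4)*69 = 156 + ((¼)*(-2))*69 = 156 - ½*69 = 156 - 69/2 = 243/2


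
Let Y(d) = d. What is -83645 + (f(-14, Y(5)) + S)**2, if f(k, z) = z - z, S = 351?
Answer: 39556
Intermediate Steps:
f(k, z) = 0
-83645 + (f(-14, Y(5)) + S)**2 = -83645 + (0 + 351)**2 = -83645 + 351**2 = -83645 + 123201 = 39556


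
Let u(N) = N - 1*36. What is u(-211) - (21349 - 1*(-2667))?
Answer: -24263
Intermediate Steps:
u(N) = -36 + N (u(N) = N - 36 = -36 + N)
u(-211) - (21349 - 1*(-2667)) = (-36 - 211) - (21349 - 1*(-2667)) = -247 - (21349 + 2667) = -247 - 1*24016 = -247 - 24016 = -24263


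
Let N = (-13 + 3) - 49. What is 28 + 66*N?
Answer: -3866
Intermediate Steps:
N = -59 (N = -10 - 49 = -59)
28 + 66*N = 28 + 66*(-59) = 28 - 3894 = -3866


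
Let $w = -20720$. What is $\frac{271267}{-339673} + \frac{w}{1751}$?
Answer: $- \frac{7513013077}{594767423} \approx -12.632$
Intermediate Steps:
$\frac{271267}{-339673} + \frac{w}{1751} = \frac{271267}{-339673} - \frac{20720}{1751} = 271267 \left(- \frac{1}{339673}\right) - \frac{20720}{1751} = - \frac{271267}{339673} - \frac{20720}{1751} = - \frac{7513013077}{594767423}$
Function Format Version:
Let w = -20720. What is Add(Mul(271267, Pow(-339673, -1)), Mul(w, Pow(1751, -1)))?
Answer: Rational(-7513013077, 594767423) ≈ -12.632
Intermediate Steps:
Add(Mul(271267, Pow(-339673, -1)), Mul(w, Pow(1751, -1))) = Add(Mul(271267, Pow(-339673, -1)), Mul(-20720, Pow(1751, -1))) = Add(Mul(271267, Rational(-1, 339673)), Mul(-20720, Rational(1, 1751))) = Add(Rational(-271267, 339673), Rational(-20720, 1751)) = Rational(-7513013077, 594767423)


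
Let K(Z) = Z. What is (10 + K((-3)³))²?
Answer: 289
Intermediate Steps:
(10 + K((-3)³))² = (10 + (-3)³)² = (10 - 27)² = (-17)² = 289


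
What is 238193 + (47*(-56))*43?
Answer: 125017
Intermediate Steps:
238193 + (47*(-56))*43 = 238193 - 2632*43 = 238193 - 113176 = 125017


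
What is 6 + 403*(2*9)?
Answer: 7260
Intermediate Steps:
6 + 403*(2*9) = 6 + 403*18 = 6 + 7254 = 7260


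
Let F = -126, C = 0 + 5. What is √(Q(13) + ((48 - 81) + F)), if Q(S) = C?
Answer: I*√154 ≈ 12.41*I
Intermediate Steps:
C = 5
Q(S) = 5
√(Q(13) + ((48 - 81) + F)) = √(5 + ((48 - 81) - 126)) = √(5 + (-33 - 126)) = √(5 - 159) = √(-154) = I*√154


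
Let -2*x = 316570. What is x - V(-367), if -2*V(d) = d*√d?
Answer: -158285 - 367*I*√367/2 ≈ -1.5829e+5 - 3515.4*I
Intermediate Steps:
V(d) = -d^(3/2)/2 (V(d) = -d*√d/2 = -d^(3/2)/2)
x = -158285 (x = -½*316570 = -158285)
x - V(-367) = -158285 - (-1)*(-367)^(3/2)/2 = -158285 - (-1)*(-367*I*√367)/2 = -158285 - 367*I*√367/2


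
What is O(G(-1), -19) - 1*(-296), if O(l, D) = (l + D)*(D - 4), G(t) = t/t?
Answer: 710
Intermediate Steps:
G(t) = 1
O(l, D) = (-4 + D)*(D + l) (O(l, D) = (D + l)*(-4 + D) = (-4 + D)*(D + l))
O(G(-1), -19) - 1*(-296) = ((-19)² - 4*(-19) - 4*1 - 19*1) - 1*(-296) = (361 + 76 - 4 - 19) + 296 = 414 + 296 = 710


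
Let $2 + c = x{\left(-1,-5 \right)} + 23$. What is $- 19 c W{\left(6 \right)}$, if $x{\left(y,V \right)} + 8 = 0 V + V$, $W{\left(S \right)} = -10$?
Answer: $1520$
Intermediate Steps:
$x{\left(y,V \right)} = -8 + V$ ($x{\left(y,V \right)} = -8 + \left(0 V + V\right) = -8 + \left(0 + V\right) = -8 + V$)
$c = 8$ ($c = -2 + \left(\left(-8 - 5\right) + 23\right) = -2 + \left(-13 + 23\right) = -2 + 10 = 8$)
$- 19 c W{\left(6 \right)} = \left(-19\right) 8 \left(-10\right) = \left(-152\right) \left(-10\right) = 1520$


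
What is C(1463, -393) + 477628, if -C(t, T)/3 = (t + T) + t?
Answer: 470029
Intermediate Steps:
C(t, T) = -6*t - 3*T (C(t, T) = -3*((t + T) + t) = -3*((T + t) + t) = -3*(T + 2*t) = -6*t - 3*T)
C(1463, -393) + 477628 = (-6*1463 - 3*(-393)) + 477628 = (-8778 + 1179) + 477628 = -7599 + 477628 = 470029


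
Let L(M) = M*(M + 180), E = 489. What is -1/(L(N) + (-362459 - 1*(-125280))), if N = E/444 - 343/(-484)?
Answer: 80174116/18989232845875 ≈ 4.2221e-6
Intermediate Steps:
N = 16207/8954 (N = 489/444 - 343/(-484) = 489*(1/444) - 343*(-1/484) = 163/148 + 343/484 = 16207/8954 ≈ 1.8100)
L(M) = M*(180 + M)
-1/(L(N) + (-362459 - 1*(-125280))) = -1/(16207*(180 + 16207/8954)/8954 + (-362459 - 1*(-125280))) = -1/((16207/8954)*(1627927/8954) + (-362459 + 125280)) = -1/(26383812889/80174116 - 237179) = -1/(-18989232845875/80174116) = -1*(-80174116/18989232845875) = 80174116/18989232845875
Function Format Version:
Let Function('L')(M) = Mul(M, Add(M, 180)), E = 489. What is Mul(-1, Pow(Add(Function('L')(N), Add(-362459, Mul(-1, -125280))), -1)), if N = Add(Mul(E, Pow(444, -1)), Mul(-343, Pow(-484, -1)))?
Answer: Rational(80174116, 18989232845875) ≈ 4.2221e-6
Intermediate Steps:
N = Rational(16207, 8954) (N = Add(Mul(489, Pow(444, -1)), Mul(-343, Pow(-484, -1))) = Add(Mul(489, Rational(1, 444)), Mul(-343, Rational(-1, 484))) = Add(Rational(163, 148), Rational(343, 484)) = Rational(16207, 8954) ≈ 1.8100)
Function('L')(M) = Mul(M, Add(180, M))
Mul(-1, Pow(Add(Function('L')(N), Add(-362459, Mul(-1, -125280))), -1)) = Mul(-1, Pow(Add(Mul(Rational(16207, 8954), Add(180, Rational(16207, 8954))), Add(-362459, Mul(-1, -125280))), -1)) = Mul(-1, Pow(Add(Mul(Rational(16207, 8954), Rational(1627927, 8954)), Add(-362459, 125280)), -1)) = Mul(-1, Pow(Add(Rational(26383812889, 80174116), -237179), -1)) = Mul(-1, Pow(Rational(-18989232845875, 80174116), -1)) = Mul(-1, Rational(-80174116, 18989232845875)) = Rational(80174116, 18989232845875)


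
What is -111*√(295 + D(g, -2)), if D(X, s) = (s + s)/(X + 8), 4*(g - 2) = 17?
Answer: -37*√957543/19 ≈ -1905.6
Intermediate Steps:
g = 25/4 (g = 2 + (¼)*17 = 2 + 17/4 = 25/4 ≈ 6.2500)
D(X, s) = 2*s/(8 + X) (D(X, s) = (2*s)/(8 + X) = 2*s/(8 + X))
-111*√(295 + D(g, -2)) = -111*√(295 + 2*(-2)/(8 + 25/4)) = -111*√(295 + 2*(-2)/(57/4)) = -111*√(295 + 2*(-2)*(4/57)) = -111*√(295 - 16/57) = -37*√957543/19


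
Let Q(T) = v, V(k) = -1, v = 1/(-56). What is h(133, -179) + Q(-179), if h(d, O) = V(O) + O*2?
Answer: -20105/56 ≈ -359.02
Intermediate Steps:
v = -1/56 ≈ -0.017857
Q(T) = -1/56
h(d, O) = -1 + 2*O (h(d, O) = -1 + O*2 = -1 + 2*O)
h(133, -179) + Q(-179) = (-1 + 2*(-179)) - 1/56 = (-1 - 358) - 1/56 = -359 - 1/56 = -20105/56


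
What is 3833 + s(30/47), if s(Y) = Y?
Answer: 180181/47 ≈ 3833.6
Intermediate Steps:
3833 + s(30/47) = 3833 + 30/47 = 180181/47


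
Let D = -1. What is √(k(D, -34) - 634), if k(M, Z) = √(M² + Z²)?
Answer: √(-634 + √1157) ≈ 24.495*I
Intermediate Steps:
√(k(D, -34) - 634) = √(√((-1)² + (-34)²) - 634) = √(√(1 + 1156) - 634) = √(√1157 - 634) = √(-634 + √1157)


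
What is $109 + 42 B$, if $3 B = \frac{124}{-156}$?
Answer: $\frac{3817}{39} \approx 97.872$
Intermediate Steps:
$B = - \frac{31}{117}$ ($B = \frac{124 \frac{1}{-156}}{3} = \frac{124 \left(- \frac{1}{156}\right)}{3} = \frac{1}{3} \left(- \frac{31}{39}\right) = - \frac{31}{117} \approx -0.26496$)
$109 + 42 B = 109 + 42 \left(- \frac{31}{117}\right) = 109 - \frac{434}{39} = \frac{3817}{39}$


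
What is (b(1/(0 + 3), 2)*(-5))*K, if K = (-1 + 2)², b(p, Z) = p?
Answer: -5/3 ≈ -1.6667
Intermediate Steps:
K = 1 (K = 1² = 1)
(b(1/(0 + 3), 2)*(-5))*K = (-5/(0 + 3))*1 = (-5/3)*1 = ((⅓)*(-5))*1 = -5/3*1 = -5/3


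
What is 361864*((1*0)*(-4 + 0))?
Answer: 0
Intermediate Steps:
361864*((1*0)*(-4 + 0)) = 361864*(0*(-4)) = 361864*0 = 0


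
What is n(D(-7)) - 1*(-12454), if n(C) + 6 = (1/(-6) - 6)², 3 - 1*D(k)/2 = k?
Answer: 449497/36 ≈ 12486.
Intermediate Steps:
D(k) = 6 - 2*k
n(C) = 1153/36 (n(C) = -6 + (1/(-6) - 6)² = -6 + (-⅙ - 6)² = -6 + (-37/6)² = -6 + 1369/36 = 1153/36)
n(D(-7)) - 1*(-12454) = 1153/36 - 1*(-12454) = 1153/36 + 12454 = 449497/36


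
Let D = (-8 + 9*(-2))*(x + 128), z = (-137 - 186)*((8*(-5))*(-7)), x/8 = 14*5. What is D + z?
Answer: -108328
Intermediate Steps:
x = 560 (x = 8*(14*5) = 8*70 = 560)
z = -90440 (z = -(-12920)*(-7) = -323*280 = -90440)
D = -17888 (D = (-8 + 9*(-2))*(560 + 128) = (-8 - 18)*688 = -26*688 = -17888)
D + z = -17888 - 90440 = -108328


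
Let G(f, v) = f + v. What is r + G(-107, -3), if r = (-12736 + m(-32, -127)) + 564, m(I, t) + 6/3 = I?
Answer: -12316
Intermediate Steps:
m(I, t) = -2 + I
r = -12206 (r = (-12736 + (-2 - 32)) + 564 = (-12736 - 34) + 564 = -12770 + 564 = -12206)
r + G(-107, -3) = -12206 + (-107 - 3) = -12206 - 110 = -12316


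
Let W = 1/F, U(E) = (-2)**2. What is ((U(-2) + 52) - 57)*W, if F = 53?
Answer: -1/53 ≈ -0.018868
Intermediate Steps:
U(E) = 4
W = 1/53 ≈ 0.018868
((U(-2) + 52) - 57)*W = ((4 + 52) - 57)*(1/53) = (56 - 57)*(1/53) = -1*1/53 = -1/53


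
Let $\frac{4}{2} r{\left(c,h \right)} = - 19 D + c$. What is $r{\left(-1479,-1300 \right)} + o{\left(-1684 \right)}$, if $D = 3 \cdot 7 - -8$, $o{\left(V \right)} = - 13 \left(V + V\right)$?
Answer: $42769$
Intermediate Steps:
$o{\left(V \right)} = - 26 V$ ($o{\left(V \right)} = - 13 \cdot 2 V = - 26 V$)
$D = 29$ ($D = 21 + 8 = 29$)
$r{\left(c,h \right)} = - \frac{551}{2} + \frac{c}{2}$ ($r{\left(c,h \right)} = \frac{\left(-19\right) 29 + c}{2} = \frac{-551 + c}{2} = - \frac{551}{2} + \frac{c}{2}$)
$r{\left(-1479,-1300 \right)} + o{\left(-1684 \right)} = \left(- \frac{551}{2} + \frac{1}{2} \left(-1479\right)\right) - -43784 = \left(- \frac{551}{2} - \frac{1479}{2}\right) + 43784 = -1015 + 43784 = 42769$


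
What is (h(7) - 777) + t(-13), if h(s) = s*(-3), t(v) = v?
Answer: -811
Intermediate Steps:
h(s) = -3*s
(h(7) - 777) + t(-13) = (-3*7 - 777) - 13 = (-21 - 777) - 13 = -798 - 13 = -811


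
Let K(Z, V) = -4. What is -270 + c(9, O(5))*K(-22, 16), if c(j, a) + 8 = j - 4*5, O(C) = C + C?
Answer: -194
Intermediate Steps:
O(C) = 2*C
c(j, a) = -28 + j (c(j, a) = -8 + (j - 4*5) = -8 + (j - 20) = -8 + (-20 + j) = -28 + j)
-270 + c(9, O(5))*K(-22, 16) = -270 + (-28 + 9)*(-4) = -270 - 19*(-4) = -270 + 76 = -194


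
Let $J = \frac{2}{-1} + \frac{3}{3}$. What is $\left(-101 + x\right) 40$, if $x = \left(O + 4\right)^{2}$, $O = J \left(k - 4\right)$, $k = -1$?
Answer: $-800$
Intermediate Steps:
$J = -1$ ($J = 2 \left(-1\right) + 3 \cdot \frac{1}{3} = -2 + 1 = -1$)
$O = 5$ ($O = - (-1 - 4) = \left(-1\right) \left(-5\right) = 5$)
$x = 81$ ($x = \left(5 + 4\right)^{2} = 9^{2} = 81$)
$\left(-101 + x\right) 40 = \left(-101 + 81\right) 40 = \left(-20\right) 40 = -800$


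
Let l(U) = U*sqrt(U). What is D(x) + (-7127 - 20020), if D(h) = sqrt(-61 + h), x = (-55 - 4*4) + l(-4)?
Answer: -27147 + 2*sqrt(-33 - 2*I) ≈ -27147.0 - 11.494*I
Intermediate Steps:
l(U) = U**(3/2)
x = -71 - 8*I (x = (-55 - 4*4) + (-4)**(3/2) = (-55 - 16) - 8*I = -71 - 8*I ≈ -71.0 - 8.0*I)
D(x) + (-7127 - 20020) = sqrt(-61 + (-71 - 8*I)) + (-7127 - 20020) = sqrt(-132 - 8*I) - 27147 = -27147 + sqrt(-132 - 8*I)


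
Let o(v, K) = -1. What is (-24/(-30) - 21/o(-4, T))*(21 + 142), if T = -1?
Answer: 17767/5 ≈ 3553.4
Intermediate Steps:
(-24/(-30) - 21/o(-4, T))*(21 + 142) = (-24/(-30) - 21/(-1))*(21 + 142) = (-24*(-1/30) - 21*(-1))*163 = (⅘ + 21)*163 = (109/5)*163 = 17767/5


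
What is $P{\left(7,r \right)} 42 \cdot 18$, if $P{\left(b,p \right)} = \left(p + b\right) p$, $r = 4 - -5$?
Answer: $108864$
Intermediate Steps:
$r = 9$ ($r = 4 + 5 = 9$)
$P{\left(b,p \right)} = p \left(b + p\right)$ ($P{\left(b,p \right)} = \left(b + p\right) p = p \left(b + p\right)$)
$P{\left(7,r \right)} 42 \cdot 18 = 9 \left(7 + 9\right) 42 \cdot 18 = 9 \cdot 16 \cdot 42 \cdot 18 = 144 \cdot 42 \cdot 18 = 6048 \cdot 18 = 108864$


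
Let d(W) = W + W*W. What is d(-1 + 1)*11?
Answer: 0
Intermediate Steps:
d(W) = W + W**2
d(-1 + 1)*11 = ((-1 + 1)*(1 + (-1 + 1)))*11 = (0*(1 + 0))*11 = (0*1)*11 = 0*11 = 0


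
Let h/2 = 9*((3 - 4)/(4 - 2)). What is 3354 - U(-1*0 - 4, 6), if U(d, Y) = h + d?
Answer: 3367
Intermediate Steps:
h = -9 (h = 2*(9*((3 - 4)/(4 - 2))) = 2*(9*(-1/2)) = 2*(-9/2) = -9)
U(d, Y) = -9 + d
3354 - U(-1*0 - 4, 6) = 3354 - (-9 + (-1*0 - 4)) = 3354 - (-9 + (0 - 4)) = 3354 - (-9 - 4) = 3354 - 1*(-13) = 3354 + 13 = 3367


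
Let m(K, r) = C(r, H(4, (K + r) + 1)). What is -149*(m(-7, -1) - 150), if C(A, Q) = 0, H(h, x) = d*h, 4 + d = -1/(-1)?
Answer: 22350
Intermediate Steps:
d = -3 (d = -4 - 1/(-1) = -4 - 1*(-1) = -4 + 1 = -3)
H(h, x) = -3*h
m(K, r) = 0
-149*(m(-7, -1) - 150) = -149*(0 - 150) = -149*(-150) = 22350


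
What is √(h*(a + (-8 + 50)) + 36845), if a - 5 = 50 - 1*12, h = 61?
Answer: 3*√4670 ≈ 205.01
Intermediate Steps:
a = 43 (a = 5 + (50 - 1*12) = 5 + (50 - 12) = 5 + 38 = 43)
√(h*(a + (-8 + 50)) + 36845) = √(61*(43 + (-8 + 50)) + 36845) = √(61*(43 + 42) + 36845) = √(61*85 + 36845) = √(5185 + 36845) = √42030 = 3*√4670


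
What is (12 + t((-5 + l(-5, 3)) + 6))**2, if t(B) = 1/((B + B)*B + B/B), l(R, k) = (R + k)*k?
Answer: 375769/2601 ≈ 144.47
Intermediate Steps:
l(R, k) = k*(R + k)
t(B) = 1/(1 + 2*B**2) (t(B) = 1/((2*B)*B + 1) = 1/(2*B**2 + 1) = 1/(1 + 2*B**2))
(12 + t((-5 + l(-5, 3)) + 6))**2 = (12 + 1/(1 + 2*((-5 + 3*(-5 + 3)) + 6)**2))**2 = (12 + 1/(1 + 2*((-5 + 3*(-2)) + 6)**2))**2 = (12 + 1/(1 + 2*((-5 - 6) + 6)**2))**2 = (12 + 1/(1 + 2*(-11 + 6)**2))**2 = (12 + 1/(1 + 2*(-5)**2))**2 = (12 + 1/(1 + 2*25))**2 = (12 + 1/(1 + 50))**2 = (12 + 1/51)**2 = (613/51)**2 = 375769/2601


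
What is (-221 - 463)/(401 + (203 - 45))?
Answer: -684/559 ≈ -1.2236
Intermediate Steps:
(-221 - 463)/(401 + (203 - 45)) = -684/(401 + 158) = -684/559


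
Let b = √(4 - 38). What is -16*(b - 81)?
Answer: 1296 - 16*I*√34 ≈ 1296.0 - 93.295*I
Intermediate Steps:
b = I*√34 (b = √(-34) = I*√34 ≈ 5.8309*I)
-16*(b - 81) = -16*(I*√34 - 81) = -16*(-81 + I*√34) = 1296 - 16*I*√34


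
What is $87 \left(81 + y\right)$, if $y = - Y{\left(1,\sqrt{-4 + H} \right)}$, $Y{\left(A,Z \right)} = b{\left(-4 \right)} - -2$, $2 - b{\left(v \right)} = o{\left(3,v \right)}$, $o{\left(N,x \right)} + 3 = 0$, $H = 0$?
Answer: $6438$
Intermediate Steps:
$o{\left(N,x \right)} = -3$ ($o{\left(N,x \right)} = -3 + 0 = -3$)
$b{\left(v \right)} = 5$ ($b{\left(v \right)} = 2 - -3 = 2 + 3 = 5$)
$Y{\left(A,Z \right)} = 7$ ($Y{\left(A,Z \right)} = 5 - -2 = 5 + 2 = 7$)
$y = -7$ ($y = \left(-1\right) 7 = -7$)
$87 \left(81 + y\right) = 87 \left(81 - 7\right) = 87 \cdot 74 = 6438$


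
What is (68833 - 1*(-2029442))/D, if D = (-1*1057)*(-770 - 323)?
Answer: 2098275/1155301 ≈ 1.8162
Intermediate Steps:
D = 1155301 (D = -1057*(-1093) = 1155301)
(68833 - 1*(-2029442))/D = (68833 - 1*(-2029442))/1155301 = (68833 + 2029442)*(1/1155301) = 2098275*(1/1155301) = 2098275/1155301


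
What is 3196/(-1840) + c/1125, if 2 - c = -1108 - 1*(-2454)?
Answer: -101141/34500 ≈ -2.9316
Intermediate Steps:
c = -1344 (c = 2 - (-1108 - 1*(-2454)) = 2 - (-1108 + 2454) = 2 - 1*1346 = 2 - 1346 = -1344)
3196/(-1840) + c/1125 = 3196/(-1840) - 1344/1125 = 3196*(-1/1840) - 1344*1/1125 = -799/460 - 448/375 = -101141/34500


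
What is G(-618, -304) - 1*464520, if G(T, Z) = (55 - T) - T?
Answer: -463229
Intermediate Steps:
G(T, Z) = 55 - 2*T
G(-618, -304) - 1*464520 = (55 - 2*(-618)) - 1*464520 = (55 + 1236) - 464520 = 1291 - 464520 = -463229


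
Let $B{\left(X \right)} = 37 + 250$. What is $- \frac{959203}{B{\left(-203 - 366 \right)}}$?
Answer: $- \frac{137029}{41} \approx -3342.2$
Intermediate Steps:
$B{\left(X \right)} = 287$
$- \frac{959203}{B{\left(-203 - 366 \right)}} = - \frac{959203}{287} = \left(-959203\right) \frac{1}{287} = - \frac{137029}{41}$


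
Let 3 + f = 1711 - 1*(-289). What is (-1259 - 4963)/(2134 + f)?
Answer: -122/81 ≈ -1.5062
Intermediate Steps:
f = 1997 (f = -3 + (1711 - 1*(-289)) = -3 + (1711 + 289) = -3 + 2000 = 1997)
(-1259 - 4963)/(2134 + f) = (-1259 - 4963)/(2134 + 1997) = -6222/4131 = -6222*1/4131 = -122/81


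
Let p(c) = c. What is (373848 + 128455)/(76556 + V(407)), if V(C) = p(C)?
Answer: 502303/76963 ≈ 6.5266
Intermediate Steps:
V(C) = C
(373848 + 128455)/(76556 + V(407)) = (373848 + 128455)/(76556 + 407) = 502303/76963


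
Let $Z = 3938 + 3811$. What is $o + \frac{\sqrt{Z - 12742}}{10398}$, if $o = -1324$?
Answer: $-1324 + \frac{i \sqrt{4993}}{10398} \approx -1324.0 + 0.0067957 i$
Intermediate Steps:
$Z = 7749$
$o + \frac{\sqrt{Z - 12742}}{10398} = -1324 + \frac{\sqrt{7749 - 12742}}{10398} = -1324 + \sqrt{-4993} \cdot \frac{1}{10398} = -1324 + i \sqrt{4993} \cdot \frac{1}{10398} = -1324 + \frac{i \sqrt{4993}}{10398}$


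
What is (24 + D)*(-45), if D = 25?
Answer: -2205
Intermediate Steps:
(24 + D)*(-45) = (24 + 25)*(-45) = 49*(-45) = -2205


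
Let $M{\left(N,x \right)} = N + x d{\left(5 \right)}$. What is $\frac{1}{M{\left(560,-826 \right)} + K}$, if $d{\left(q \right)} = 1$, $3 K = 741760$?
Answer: $\frac{3}{740962} \approx 4.0488 \cdot 10^{-6}$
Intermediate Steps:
$K = \frac{741760}{3}$ ($K = \frac{1}{3} \cdot 741760 = \frac{741760}{3} \approx 2.4725 \cdot 10^{5}$)
$M{\left(N,x \right)} = N + x$ ($M{\left(N,x \right)} = N + x 1 = N + x$)
$\frac{1}{M{\left(560,-826 \right)} + K} = \frac{1}{\left(560 - 826\right) + \frac{741760}{3}} = \frac{1}{-266 + \frac{741760}{3}} = \frac{1}{\frac{740962}{3}} = \frac{3}{740962}$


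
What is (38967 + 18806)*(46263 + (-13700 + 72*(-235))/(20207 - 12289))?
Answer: 10580541847111/3959 ≈ 2.6725e+9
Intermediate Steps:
(38967 + 18806)*(46263 + (-13700 + 72*(-235))/(20207 - 12289)) = 57773*(46263 + (-13700 - 16920)/7918) = 57773*(46263 - 30620*1/7918) = 57773*(46263 - 15310/3959) = 57773*(183139907/3959) = 10580541847111/3959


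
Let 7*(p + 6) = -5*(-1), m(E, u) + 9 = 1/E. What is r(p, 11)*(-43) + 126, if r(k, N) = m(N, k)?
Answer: 5600/11 ≈ 509.09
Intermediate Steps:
m(E, u) = -9 + 1/E
p = -37/7 (p = -6 + (-5*(-1))/7 = -6 + (1/7)*5 = -6 + 5/7 = -37/7 ≈ -5.2857)
r(k, N) = -9 + 1/N
r(p, 11)*(-43) + 126 = (-9 + 1/11)*(-43) + 126 = -98/11*(-43) + 126 = 4214/11 + 126 = 5600/11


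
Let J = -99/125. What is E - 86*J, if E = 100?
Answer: 21014/125 ≈ 168.11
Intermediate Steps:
J = -99/125 (J = -99*1/125 = -99/125 ≈ -0.79200)
E - 86*J = 100 - 86*(-99/125) = 100 + 8514/125 = 21014/125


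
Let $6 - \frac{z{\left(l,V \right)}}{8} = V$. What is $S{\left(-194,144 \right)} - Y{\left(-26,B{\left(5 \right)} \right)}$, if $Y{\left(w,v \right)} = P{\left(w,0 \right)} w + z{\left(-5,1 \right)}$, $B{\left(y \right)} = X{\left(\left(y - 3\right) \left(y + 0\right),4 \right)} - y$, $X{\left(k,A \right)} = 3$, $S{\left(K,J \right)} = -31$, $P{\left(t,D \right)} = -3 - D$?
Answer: $-149$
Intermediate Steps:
$z{\left(l,V \right)} = 48 - 8 V$
$B{\left(y \right)} = 3 - y$
$Y{\left(w,v \right)} = 40 - 3 w$ ($Y{\left(w,v \right)} = \left(-3 - 0\right) w + \left(48 - 8\right) = \left(-3 + 0\right) w + \left(48 - 8\right) = - 3 w + 40 = 40 - 3 w$)
$S{\left(-194,144 \right)} - Y{\left(-26,B{\left(5 \right)} \right)} = -31 - \left(40 - -78\right) = -31 - \left(40 + 78\right) = -31 - 118 = -149$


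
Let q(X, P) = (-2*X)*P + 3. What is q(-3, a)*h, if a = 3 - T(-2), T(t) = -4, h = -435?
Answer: -19575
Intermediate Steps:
a = 7 (a = 3 - 1*(-4) = 3 + 4 = 7)
q(X, P) = 3 - 2*P*X (q(X, P) = -2*P*X + 3 = 3 - 2*P*X)
q(-3, a)*h = (3 - 2*7*(-3))*(-435) = (3 + 42)*(-435) = 45*(-435) = -19575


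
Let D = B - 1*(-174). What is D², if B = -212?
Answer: 1444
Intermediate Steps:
D = -38 (D = -212 - 1*(-174) = -212 + 174 = -38)
D² = (-38)² = 1444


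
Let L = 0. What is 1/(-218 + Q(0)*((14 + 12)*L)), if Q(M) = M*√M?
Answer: -1/218 ≈ -0.0045872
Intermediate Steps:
Q(M) = M^(3/2)
1/(-218 + Q(0)*((14 + 12)*L)) = 1/(-218 + 0^(3/2)*((14 + 12)*0)) = 1/(-218 + 0*(26*0)) = 1/(-218 + 0*0) = 1/(-218 + 0) = 1/(-218) = -1/218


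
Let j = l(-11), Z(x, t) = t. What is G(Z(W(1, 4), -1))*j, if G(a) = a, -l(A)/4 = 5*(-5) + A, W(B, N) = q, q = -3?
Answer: -144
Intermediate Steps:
W(B, N) = -3
l(A) = 100 - 4*A (l(A) = -4*(5*(-5) + A) = -4*(-25 + A) = 100 - 4*A)
j = 144 (j = 100 - 4*(-11) = 100 + 44 = 144)
G(Z(W(1, 4), -1))*j = -1*144 = -144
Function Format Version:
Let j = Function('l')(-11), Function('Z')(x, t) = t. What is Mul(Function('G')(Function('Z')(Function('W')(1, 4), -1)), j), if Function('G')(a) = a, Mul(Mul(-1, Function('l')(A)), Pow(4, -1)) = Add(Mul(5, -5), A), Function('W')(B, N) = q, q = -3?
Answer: -144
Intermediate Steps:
Function('W')(B, N) = -3
Function('l')(A) = Add(100, Mul(-4, A)) (Function('l')(A) = Mul(-4, Add(Mul(5, -5), A)) = Mul(-4, Add(-25, A)) = Add(100, Mul(-4, A)))
j = 144 (j = Add(100, Mul(-4, -11)) = Add(100, 44) = 144)
Mul(Function('G')(Function('Z')(Function('W')(1, 4), -1)), j) = Mul(-1, 144) = -144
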